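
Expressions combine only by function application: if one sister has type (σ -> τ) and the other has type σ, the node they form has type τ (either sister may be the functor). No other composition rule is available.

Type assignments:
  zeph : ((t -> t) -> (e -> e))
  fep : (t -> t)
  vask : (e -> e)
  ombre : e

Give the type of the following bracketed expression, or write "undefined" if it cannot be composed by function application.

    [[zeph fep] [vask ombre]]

[zeph fep]: ((t -> t) -> (e -> e)) applied to (t -> t) yields (e -> e).
[vask ombre]: (e -> e) applied to e yields e.
[[zeph fep] [vask ombre]]: (e -> e) applied to e yields e.

e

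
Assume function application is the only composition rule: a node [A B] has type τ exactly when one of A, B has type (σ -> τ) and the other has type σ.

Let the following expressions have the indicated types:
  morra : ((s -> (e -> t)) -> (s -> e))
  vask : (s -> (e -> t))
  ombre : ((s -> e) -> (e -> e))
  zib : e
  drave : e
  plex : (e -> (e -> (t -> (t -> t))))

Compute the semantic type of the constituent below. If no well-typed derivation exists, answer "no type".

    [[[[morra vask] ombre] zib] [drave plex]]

[morra vask] — morra of type ((s -> (e -> t)) -> (s -> e)) combines with vask of type (s -> (e -> t)): type (s -> e).
[[morra vask] ombre] — ombre of type ((s -> e) -> (e -> e)) combines with [morra vask] of type (s -> e): type (e -> e).
[[[morra vask] ombre] zib] — [[morra vask] ombre] of type (e -> e) combines with zib of type e: type e.
[drave plex] — plex of type (e -> (e -> (t -> (t -> t)))) combines with drave of type e: type (e -> (t -> (t -> t))).
[[[[morra vask] ombre] zib] [drave plex]] — [drave plex] of type (e -> (t -> (t -> t))) combines with [[[morra vask] ombre] zib] of type e: type (t -> (t -> t)).

(t -> (t -> t))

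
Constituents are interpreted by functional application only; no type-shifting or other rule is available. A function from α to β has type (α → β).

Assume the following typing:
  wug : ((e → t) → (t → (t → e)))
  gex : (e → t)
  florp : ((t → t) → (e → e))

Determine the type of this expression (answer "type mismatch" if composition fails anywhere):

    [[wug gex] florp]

[wug gex]: functor wug : ((e → t) → (t → (t → e))), argument gex : (e → t); result (t → (t → e)).
[[wug gex] florp]: (t → (t → e)) with ((t → t) → (e → e)) — neither is a function whose domain matches the other; composition fails here.

type mismatch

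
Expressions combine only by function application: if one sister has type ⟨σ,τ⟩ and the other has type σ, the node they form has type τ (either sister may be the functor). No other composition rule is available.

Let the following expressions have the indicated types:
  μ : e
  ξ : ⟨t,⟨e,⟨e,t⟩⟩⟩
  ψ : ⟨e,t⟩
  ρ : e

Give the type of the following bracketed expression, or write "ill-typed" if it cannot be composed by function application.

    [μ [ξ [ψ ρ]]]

[ψ ρ]: functor ψ : ⟨e,t⟩, argument ρ : e; result t.
[ξ [ψ ρ]]: functor ξ : ⟨t,⟨e,⟨e,t⟩⟩⟩, argument [ψ ρ] : t; result ⟨e,⟨e,t⟩⟩.
[μ [ξ [ψ ρ]]]: functor [ξ [ψ ρ]] : ⟨e,⟨e,t⟩⟩, argument μ : e; result ⟨e,t⟩.

⟨e,t⟩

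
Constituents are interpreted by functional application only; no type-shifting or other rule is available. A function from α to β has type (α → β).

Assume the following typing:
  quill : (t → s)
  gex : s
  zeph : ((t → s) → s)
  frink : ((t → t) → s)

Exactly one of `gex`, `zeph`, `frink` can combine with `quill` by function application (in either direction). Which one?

zeph

gex : s — neither side's domain matches the other.
zeph — combines: zeph : ((t → s) → s) takes quill : (t → s) as argument, giving s.
frink : ((t → t) → s) — neither side's domain matches the other.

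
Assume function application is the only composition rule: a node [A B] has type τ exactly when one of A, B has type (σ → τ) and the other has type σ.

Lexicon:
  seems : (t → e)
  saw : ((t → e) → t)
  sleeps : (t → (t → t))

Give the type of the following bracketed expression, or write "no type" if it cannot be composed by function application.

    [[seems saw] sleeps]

(t → t)

At [seems saw], saw : ((t → e) → t) takes seems : (t → e), giving t.
At [[seems saw] sleeps], sleeps : (t → (t → t)) takes [seems saw] : t, giving (t → t).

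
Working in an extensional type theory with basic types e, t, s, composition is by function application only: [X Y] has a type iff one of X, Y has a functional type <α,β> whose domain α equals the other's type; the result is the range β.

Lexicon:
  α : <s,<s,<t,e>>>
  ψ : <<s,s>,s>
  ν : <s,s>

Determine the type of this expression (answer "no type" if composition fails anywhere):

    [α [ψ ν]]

<s,<t,e>>

At [ψ ν], ψ : <<s,s>,s> takes ν : <s,s>, giving s.
At [α [ψ ν]], α : <s,<s,<t,e>>> takes [ψ ν] : s, giving <s,<t,e>>.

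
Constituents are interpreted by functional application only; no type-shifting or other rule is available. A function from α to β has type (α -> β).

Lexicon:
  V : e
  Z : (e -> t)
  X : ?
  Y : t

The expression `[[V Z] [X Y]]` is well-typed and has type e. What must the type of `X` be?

(t -> (t -> e))

[[V Z] [X Y]] is required to be e. [V Z] : t cannot yield e as functor, so [X Y] : (t -> e).
[X Y] is required to be (t -> e). Y : t cannot yield (t -> e) as functor, so X : (t -> (t -> e)).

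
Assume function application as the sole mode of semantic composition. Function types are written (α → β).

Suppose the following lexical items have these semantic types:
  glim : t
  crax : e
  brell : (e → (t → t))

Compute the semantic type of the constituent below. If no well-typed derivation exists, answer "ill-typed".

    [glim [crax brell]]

t

[crax brell] — brell of type (e → (t → t)) combines with crax of type e: type (t → t).
[glim [crax brell]] — [crax brell] of type (t → t) combines with glim of type t: type t.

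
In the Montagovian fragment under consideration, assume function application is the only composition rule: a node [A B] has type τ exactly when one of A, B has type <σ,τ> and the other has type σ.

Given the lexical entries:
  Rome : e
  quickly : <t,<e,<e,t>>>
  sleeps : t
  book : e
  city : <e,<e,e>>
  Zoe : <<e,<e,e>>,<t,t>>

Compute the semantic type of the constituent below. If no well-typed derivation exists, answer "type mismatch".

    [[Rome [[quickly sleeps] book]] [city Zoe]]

t

[quickly sleeps]: <t,<e,<e,t>>> applied to t yields <e,<e,t>>.
[[quickly sleeps] book]: <e,<e,t>> applied to e yields <e,t>.
[Rome [[quickly sleeps] book]]: <e,t> applied to e yields t.
[city Zoe]: <<e,<e,e>>,<t,t>> applied to <e,<e,e>> yields <t,t>.
[[Rome [[quickly sleeps] book]] [city Zoe]]: <t,t> applied to t yields t.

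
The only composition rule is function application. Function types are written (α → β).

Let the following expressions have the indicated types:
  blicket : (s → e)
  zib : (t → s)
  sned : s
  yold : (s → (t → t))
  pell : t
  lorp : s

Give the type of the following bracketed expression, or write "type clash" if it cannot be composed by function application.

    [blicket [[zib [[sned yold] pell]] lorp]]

type clash

At [sned yold], yold : (s → (t → t)) takes sned : s, giving (t → t).
At [[sned yold] pell], [sned yold] : (t → t) takes pell : t, giving t.
At [zib [[sned yold] pell]], zib : (t → s) takes [[sned yold] pell] : t, giving s.
At [[zib [[sned yold] pell]] lorp]: neither s nor s can take the other as argument; the node is ill-typed.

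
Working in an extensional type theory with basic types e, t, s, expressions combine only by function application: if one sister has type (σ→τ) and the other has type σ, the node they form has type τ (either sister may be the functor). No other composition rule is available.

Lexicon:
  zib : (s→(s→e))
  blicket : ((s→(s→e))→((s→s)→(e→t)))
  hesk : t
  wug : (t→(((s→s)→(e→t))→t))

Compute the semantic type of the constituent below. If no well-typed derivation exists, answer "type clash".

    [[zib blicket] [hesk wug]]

[zib blicket]: ((s→(s→e))→((s→s)→(e→t))) applied to (s→(s→e)) yields ((s→s)→(e→t)).
[hesk wug]: (t→(((s→s)→(e→t))→t)) applied to t yields (((s→s)→(e→t))→t).
[[zib blicket] [hesk wug]]: (((s→s)→(e→t))→t) applied to ((s→s)→(e→t)) yields t.

t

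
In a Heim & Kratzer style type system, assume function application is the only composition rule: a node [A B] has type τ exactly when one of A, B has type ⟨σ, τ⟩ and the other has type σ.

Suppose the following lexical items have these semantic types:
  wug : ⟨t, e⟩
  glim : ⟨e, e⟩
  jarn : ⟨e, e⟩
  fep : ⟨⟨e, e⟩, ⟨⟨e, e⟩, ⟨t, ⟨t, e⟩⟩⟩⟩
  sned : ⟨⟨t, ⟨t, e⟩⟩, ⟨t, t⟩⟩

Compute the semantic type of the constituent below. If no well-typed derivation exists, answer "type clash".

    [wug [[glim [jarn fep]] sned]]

type clash

[jarn fep]: fep is ⟨⟨e, e⟩, ⟨⟨e, e⟩, ⟨t, ⟨t, e⟩⟩⟩⟩, jarn is ⟨e, e⟩; result ⟨⟨e, e⟩, ⟨t, ⟨t, e⟩⟩⟩.
[glim [jarn fep]]: [jarn fep] is ⟨⟨e, e⟩, ⟨t, ⟨t, e⟩⟩⟩, glim is ⟨e, e⟩; result ⟨t, ⟨t, e⟩⟩.
[[glim [jarn fep]] sned]: sned is ⟨⟨t, ⟨t, e⟩⟩, ⟨t, t⟩⟩, [glim [jarn fep]] is ⟨t, ⟨t, e⟩⟩; result ⟨t, t⟩.
At [wug [[glim [jarn fep]] sned]]: neither ⟨t, e⟩ nor ⟨t, t⟩ can take the other as argument; the node is ill-typed.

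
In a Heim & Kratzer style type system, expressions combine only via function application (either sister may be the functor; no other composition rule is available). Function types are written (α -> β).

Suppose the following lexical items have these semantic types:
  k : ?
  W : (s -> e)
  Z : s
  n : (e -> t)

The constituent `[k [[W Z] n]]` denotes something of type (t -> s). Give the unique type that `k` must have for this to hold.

At [k [[W Z] n]] (required: (t -> s)): [[W Z] n] is t, which is not a function with range (t -> s); hence k is the functor — type (t -> (t -> s)).

(t -> (t -> s))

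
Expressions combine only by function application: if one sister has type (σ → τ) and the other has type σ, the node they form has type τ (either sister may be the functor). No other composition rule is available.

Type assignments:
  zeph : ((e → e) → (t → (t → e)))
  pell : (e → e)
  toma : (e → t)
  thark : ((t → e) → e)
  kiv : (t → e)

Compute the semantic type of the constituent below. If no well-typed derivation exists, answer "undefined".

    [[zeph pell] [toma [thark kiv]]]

(t → e)

[zeph pell]: functor zeph : ((e → e) → (t → (t → e))), argument pell : (e → e); result (t → (t → e)).
[thark kiv]: functor thark : ((t → e) → e), argument kiv : (t → e); result e.
[toma [thark kiv]]: functor toma : (e → t), argument [thark kiv] : e; result t.
[[zeph pell] [toma [thark kiv]]]: functor [zeph pell] : (t → (t → e)), argument [toma [thark kiv]] : t; result (t → e).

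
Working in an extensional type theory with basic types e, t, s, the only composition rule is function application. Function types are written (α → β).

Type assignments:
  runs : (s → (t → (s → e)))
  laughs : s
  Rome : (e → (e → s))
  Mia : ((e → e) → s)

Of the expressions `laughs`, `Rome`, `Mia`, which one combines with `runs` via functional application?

laughs

laughs — combines: runs : (s → (t → (s → e))) takes laughs : s as argument, giving (t → (s → e)).
Rome : (e → (e → s)) — neither side's domain matches the other.
Mia : ((e → e) → s) — neither side's domain matches the other.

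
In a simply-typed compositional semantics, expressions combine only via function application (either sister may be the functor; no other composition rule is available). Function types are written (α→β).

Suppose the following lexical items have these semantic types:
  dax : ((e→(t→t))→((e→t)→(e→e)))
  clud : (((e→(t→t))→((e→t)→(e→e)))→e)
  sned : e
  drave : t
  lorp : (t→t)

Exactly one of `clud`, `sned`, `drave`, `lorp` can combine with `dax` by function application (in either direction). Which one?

clud

clud — combines: clud : (((e→(t→t))→((e→t)→(e→e)))→e) takes dax : ((e→(t→t))→((e→t)→(e→e))) as argument, giving e.
sned : e — no; dax wants (e→(t→t)), and sned wants nothing (atomic).
drave : t — no; dax wants (e→(t→t)), and drave wants nothing (atomic).
lorp : (t→t) — no; dax wants (e→(t→t)), and lorp wants t.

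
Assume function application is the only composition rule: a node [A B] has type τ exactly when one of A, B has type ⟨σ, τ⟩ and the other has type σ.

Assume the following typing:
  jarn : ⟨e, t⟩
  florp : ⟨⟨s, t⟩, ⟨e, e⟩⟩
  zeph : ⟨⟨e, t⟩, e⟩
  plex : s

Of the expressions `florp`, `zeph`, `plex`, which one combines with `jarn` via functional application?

zeph

florp : ⟨⟨s, t⟩, ⟨e, e⟩⟩ — neither side's domain matches the other.
zeph — combines: zeph : ⟨⟨e, t⟩, e⟩ takes jarn : ⟨e, t⟩ as argument, giving e.
plex : s — neither side's domain matches the other.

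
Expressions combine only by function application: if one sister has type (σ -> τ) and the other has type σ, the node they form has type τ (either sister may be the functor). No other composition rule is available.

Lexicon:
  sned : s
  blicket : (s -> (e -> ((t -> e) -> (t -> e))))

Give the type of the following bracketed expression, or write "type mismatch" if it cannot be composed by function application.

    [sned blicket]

(e -> ((t -> e) -> (t -> e)))

[sned blicket]: (s -> (e -> ((t -> e) -> (t -> e)))) applied to s yields (e -> ((t -> e) -> (t -> e))).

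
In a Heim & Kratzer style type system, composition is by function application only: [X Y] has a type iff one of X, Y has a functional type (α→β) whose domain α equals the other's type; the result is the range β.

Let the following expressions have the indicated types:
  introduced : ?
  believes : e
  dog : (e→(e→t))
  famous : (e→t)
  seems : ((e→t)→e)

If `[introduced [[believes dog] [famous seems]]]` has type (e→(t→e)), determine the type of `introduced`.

[introduced [[believes dog] [famous seems]]] must have type (e→(t→e)). The sister [[believes dog] [famous seems]] has type t; that is not a function onto (e→(t→e)), so introduced must be the functor, of type (t→(e→(t→e))).

(t→(e→(t→e)))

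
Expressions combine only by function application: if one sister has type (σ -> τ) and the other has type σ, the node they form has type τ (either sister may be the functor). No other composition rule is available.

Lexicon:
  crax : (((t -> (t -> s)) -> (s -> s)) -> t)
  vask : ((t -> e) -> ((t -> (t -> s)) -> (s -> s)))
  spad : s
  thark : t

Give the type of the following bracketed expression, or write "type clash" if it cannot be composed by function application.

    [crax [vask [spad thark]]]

[spad thark]: s with t — neither is a function whose domain matches the other; composition fails here.

type clash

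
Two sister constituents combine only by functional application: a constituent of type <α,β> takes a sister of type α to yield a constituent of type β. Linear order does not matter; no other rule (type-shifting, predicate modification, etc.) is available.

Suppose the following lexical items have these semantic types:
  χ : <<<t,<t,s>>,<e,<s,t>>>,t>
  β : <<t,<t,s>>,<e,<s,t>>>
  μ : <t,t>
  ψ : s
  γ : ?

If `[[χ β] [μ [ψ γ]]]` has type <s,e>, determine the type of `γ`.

<s,<<t,t>,<t,<s,e>>>>

[[χ β] [μ [ψ γ]]] must have type <s,e>. The sister [χ β] has type t; that is not a function onto <s,e>, so [μ [ψ γ]] must be the functor, of type <t,<s,e>>.
[μ [ψ γ]] must have type <t,<s,e>>. The sister μ has type <t,t>; that is not a function onto <t,<s,e>>, so [ψ γ] must be the functor, of type <<t,t>,<t,<s,e>>>.
[ψ γ] must have type <<t,t>,<t,<s,e>>>. The sister ψ has type s; that is not a function onto <<t,t>,<t,<s,e>>>, so γ must be the functor, of type <s,<<t,t>,<t,<s,e>>>>.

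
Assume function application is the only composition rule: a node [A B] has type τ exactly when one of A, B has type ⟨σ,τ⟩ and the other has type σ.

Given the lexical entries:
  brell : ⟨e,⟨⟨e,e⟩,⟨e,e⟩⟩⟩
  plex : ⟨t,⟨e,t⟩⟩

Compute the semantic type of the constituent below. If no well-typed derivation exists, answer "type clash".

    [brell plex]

type clash

At [brell plex]: neither ⟨e,⟨⟨e,e⟩,⟨e,e⟩⟩⟩ nor ⟨t,⟨e,t⟩⟩ can take the other as argument; the node is ill-typed.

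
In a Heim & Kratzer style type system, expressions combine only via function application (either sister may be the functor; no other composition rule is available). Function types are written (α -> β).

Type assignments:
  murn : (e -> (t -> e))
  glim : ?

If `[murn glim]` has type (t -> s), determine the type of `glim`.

((e -> (t -> e)) -> (t -> s))

For [murn glim] to have type (t -> s) with murn of type (e -> (t -> e)), glim must be the function: glim : ((e -> (t -> e)) -> (t -> s)).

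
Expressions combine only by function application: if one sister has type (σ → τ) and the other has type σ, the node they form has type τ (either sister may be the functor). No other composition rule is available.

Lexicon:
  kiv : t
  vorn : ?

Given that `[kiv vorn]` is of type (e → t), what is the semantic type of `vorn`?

(t → (e → t))

At [kiv vorn] (required: (e → t)): kiv is t, which is not a function with range (e → t); hence vorn is the functor — type (t → (e → t)).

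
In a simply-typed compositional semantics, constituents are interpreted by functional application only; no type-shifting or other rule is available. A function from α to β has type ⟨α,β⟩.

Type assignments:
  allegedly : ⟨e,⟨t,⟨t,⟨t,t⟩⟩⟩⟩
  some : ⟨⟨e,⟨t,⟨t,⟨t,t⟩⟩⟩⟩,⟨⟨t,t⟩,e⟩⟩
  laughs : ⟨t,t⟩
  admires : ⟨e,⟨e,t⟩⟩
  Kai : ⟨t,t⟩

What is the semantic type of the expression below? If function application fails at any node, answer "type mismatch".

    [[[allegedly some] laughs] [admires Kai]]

type mismatch

At [allegedly some], some : ⟨⟨e,⟨t,⟨t,⟨t,t⟩⟩⟩⟩,⟨⟨t,t⟩,e⟩⟩ takes allegedly : ⟨e,⟨t,⟨t,⟨t,t⟩⟩⟩⟩, giving ⟨⟨t,t⟩,e⟩.
At [[allegedly some] laughs], [allegedly some] : ⟨⟨t,t⟩,e⟩ takes laughs : ⟨t,t⟩, giving e.
[admires Kai]: ⟨e,⟨e,t⟩⟩ with ⟨t,t⟩ — neither is a function whose domain matches the other; composition fails here.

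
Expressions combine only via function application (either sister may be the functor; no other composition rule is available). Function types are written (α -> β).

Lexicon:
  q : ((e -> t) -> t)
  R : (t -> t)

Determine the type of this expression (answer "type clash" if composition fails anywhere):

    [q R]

type clash

[q R]: ((e -> t) -> t) and (t -> t) cannot combine by function application — type clash.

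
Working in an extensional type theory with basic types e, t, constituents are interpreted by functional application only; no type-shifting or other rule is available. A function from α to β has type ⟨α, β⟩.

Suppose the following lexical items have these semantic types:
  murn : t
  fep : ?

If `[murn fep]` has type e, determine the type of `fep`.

[murn fep] is required to be e. murn : t cannot yield e as functor, so fep : ⟨t, e⟩.

⟨t, e⟩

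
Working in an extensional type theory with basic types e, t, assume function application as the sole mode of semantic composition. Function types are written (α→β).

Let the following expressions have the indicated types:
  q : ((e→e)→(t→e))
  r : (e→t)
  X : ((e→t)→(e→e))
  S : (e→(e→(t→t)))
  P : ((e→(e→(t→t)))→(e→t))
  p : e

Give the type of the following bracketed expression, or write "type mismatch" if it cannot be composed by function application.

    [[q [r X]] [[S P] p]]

e

[r X] — X of type ((e→t)→(e→e)) combines with r of type (e→t): type (e→e).
[q [r X]] — q of type ((e→e)→(t→e)) combines with [r X] of type (e→e): type (t→e).
[S P] — P of type ((e→(e→(t→t)))→(e→t)) combines with S of type (e→(e→(t→t))): type (e→t).
[[S P] p] — [S P] of type (e→t) combines with p of type e: type t.
[[q [r X]] [[S P] p]] — [q [r X]] of type (t→e) combines with [[S P] p] of type t: type e.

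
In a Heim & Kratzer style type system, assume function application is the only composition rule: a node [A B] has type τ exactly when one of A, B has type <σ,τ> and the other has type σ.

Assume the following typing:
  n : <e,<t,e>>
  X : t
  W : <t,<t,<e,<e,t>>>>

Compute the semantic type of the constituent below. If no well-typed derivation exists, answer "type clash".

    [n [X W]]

type clash

[X W]: functor W : <t,<t,<e,<e,t>>>>, argument X : t; result <t,<e,<e,t>>>.
[n [X W]]: <e,<t,e>> with <t,<e,<e,t>>> — neither is a function whose domain matches the other; composition fails here.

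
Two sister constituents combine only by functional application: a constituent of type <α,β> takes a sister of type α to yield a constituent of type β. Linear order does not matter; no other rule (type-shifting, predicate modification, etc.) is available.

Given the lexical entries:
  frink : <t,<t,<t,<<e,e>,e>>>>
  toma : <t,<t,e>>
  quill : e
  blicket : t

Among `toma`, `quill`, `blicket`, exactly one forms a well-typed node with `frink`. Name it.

blicket

toma : <t,<t,e>> — frink needs t; toma needs t; neither fits.
quill : e — frink needs t; quill needs nothing (atomic); neither fits.
blicket — combines: frink : <t,<t,<t,<<e,e>,e>>>> takes blicket : t as argument, giving <t,<t,<<e,e>,e>>>.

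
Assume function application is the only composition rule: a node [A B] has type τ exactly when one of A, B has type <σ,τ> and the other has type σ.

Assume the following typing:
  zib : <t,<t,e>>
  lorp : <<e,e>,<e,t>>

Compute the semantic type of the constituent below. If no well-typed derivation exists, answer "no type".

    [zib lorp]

[zib lorp]: <t,<t,e>> with <<e,e>,<e,t>> — neither is a function whose domain matches the other; composition fails here.

no type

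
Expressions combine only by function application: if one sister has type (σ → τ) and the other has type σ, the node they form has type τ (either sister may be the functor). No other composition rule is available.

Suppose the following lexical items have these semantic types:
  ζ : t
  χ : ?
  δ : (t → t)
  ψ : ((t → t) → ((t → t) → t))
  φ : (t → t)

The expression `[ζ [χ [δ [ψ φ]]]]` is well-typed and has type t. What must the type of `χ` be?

(t → (t → t))

At [ζ [χ [δ [ψ φ]]]] (required: t): ζ is t, which is not a function with range t; hence [χ [δ [ψ φ]]] is the functor — type (t → t).
At [χ [δ [ψ φ]]] (required: (t → t)): [δ [ψ φ]] is t, which is not a function with range (t → t); hence χ is the functor — type (t → (t → t)).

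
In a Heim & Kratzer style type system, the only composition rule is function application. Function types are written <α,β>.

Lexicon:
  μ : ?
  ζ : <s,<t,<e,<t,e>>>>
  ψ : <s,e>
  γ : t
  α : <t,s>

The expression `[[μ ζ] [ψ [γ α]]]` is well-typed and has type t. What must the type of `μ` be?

At [[μ ζ] [ψ [γ α]]] (required: t): [ψ [γ α]] is e, which is not a function with range t; hence [μ ζ] is the functor — type <e,t>.
At [μ ζ] (required: <e,t>): ζ is <s,<t,<e,<t,e>>>>, which is not a function with range <e,t>; hence μ is the functor — type <<s,<t,<e,<t,e>>>>,<e,t>>.

<<s,<t,<e,<t,e>>>>,<e,t>>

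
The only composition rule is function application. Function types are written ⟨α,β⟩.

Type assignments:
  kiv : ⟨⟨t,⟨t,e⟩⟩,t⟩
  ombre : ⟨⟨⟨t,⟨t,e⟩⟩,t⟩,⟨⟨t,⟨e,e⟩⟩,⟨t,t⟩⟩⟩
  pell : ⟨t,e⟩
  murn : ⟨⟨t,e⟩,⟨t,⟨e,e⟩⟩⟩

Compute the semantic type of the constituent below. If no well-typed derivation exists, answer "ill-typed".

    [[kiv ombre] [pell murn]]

⟨t,t⟩

[kiv ombre] — ombre of type ⟨⟨⟨t,⟨t,e⟩⟩,t⟩,⟨⟨t,⟨e,e⟩⟩,⟨t,t⟩⟩⟩ combines with kiv of type ⟨⟨t,⟨t,e⟩⟩,t⟩: type ⟨⟨t,⟨e,e⟩⟩,⟨t,t⟩⟩.
[pell murn] — murn of type ⟨⟨t,e⟩,⟨t,⟨e,e⟩⟩⟩ combines with pell of type ⟨t,e⟩: type ⟨t,⟨e,e⟩⟩.
[[kiv ombre] [pell murn]] — [kiv ombre] of type ⟨⟨t,⟨e,e⟩⟩,⟨t,t⟩⟩ combines with [pell murn] of type ⟨t,⟨e,e⟩⟩: type ⟨t,t⟩.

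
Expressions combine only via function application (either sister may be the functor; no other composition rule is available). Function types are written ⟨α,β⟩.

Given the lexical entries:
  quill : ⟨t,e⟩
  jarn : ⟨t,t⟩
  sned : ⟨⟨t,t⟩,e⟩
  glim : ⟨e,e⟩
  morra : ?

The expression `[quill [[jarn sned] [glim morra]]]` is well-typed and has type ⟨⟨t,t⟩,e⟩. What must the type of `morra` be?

⟨⟨e,e⟩,⟨e,⟨⟨t,e⟩,⟨⟨t,t⟩,e⟩⟩⟩⟩

For [quill [[jarn sned] [glim morra]]] to have type ⟨⟨t,t⟩,e⟩ with quill of type ⟨t,e⟩, [[jarn sned] [glim morra]] must be the function: [[jarn sned] [glim morra]] : ⟨⟨t,e⟩,⟨⟨t,t⟩,e⟩⟩.
For [[jarn sned] [glim morra]] to have type ⟨⟨t,e⟩,⟨⟨t,t⟩,e⟩⟩ with [jarn sned] of type e, [glim morra] must be the function: [glim morra] : ⟨e,⟨⟨t,e⟩,⟨⟨t,t⟩,e⟩⟩⟩.
For [glim morra] to have type ⟨e,⟨⟨t,e⟩,⟨⟨t,t⟩,e⟩⟩⟩ with glim of type ⟨e,e⟩, morra must be the function: morra : ⟨⟨e,e⟩,⟨e,⟨⟨t,e⟩,⟨⟨t,t⟩,e⟩⟩⟩⟩.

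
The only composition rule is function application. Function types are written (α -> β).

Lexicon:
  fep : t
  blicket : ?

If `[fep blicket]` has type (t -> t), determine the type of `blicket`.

[fep blicket] is required to be (t -> t). fep : t cannot yield (t -> t) as functor, so blicket : (t -> (t -> t)).

(t -> (t -> t))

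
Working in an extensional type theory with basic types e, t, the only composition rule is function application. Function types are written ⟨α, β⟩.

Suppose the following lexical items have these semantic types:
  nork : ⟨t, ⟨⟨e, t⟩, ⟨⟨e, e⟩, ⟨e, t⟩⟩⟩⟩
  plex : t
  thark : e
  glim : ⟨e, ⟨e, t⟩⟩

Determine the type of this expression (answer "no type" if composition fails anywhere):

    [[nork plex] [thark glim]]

⟨⟨e, e⟩, ⟨e, t⟩⟩

[nork plex] — nork of type ⟨t, ⟨⟨e, t⟩, ⟨⟨e, e⟩, ⟨e, t⟩⟩⟩⟩ combines with plex of type t: type ⟨⟨e, t⟩, ⟨⟨e, e⟩, ⟨e, t⟩⟩⟩.
[thark glim] — glim of type ⟨e, ⟨e, t⟩⟩ combines with thark of type e: type ⟨e, t⟩.
[[nork plex] [thark glim]] — [nork plex] of type ⟨⟨e, t⟩, ⟨⟨e, e⟩, ⟨e, t⟩⟩⟩ combines with [thark glim] of type ⟨e, t⟩: type ⟨⟨e, e⟩, ⟨e, t⟩⟩.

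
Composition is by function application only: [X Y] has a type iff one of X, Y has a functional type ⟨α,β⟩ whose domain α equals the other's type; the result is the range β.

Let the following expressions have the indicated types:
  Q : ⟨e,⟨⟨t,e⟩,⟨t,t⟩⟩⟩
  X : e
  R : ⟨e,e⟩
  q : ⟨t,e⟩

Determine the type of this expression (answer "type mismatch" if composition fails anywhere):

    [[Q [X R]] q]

At [X R], R : ⟨e,e⟩ takes X : e, giving e.
At [Q [X R]], Q : ⟨e,⟨⟨t,e⟩,⟨t,t⟩⟩⟩ takes [X R] : e, giving ⟨⟨t,e⟩,⟨t,t⟩⟩.
At [[Q [X R]] q], [Q [X R]] : ⟨⟨t,e⟩,⟨t,t⟩⟩ takes q : ⟨t,e⟩, giving ⟨t,t⟩.

⟨t,t⟩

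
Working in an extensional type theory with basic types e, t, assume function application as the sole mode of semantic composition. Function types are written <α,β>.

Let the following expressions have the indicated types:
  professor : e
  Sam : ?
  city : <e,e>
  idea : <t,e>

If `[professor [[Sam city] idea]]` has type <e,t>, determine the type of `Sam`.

<<e,e>,<<t,e>,<e,<e,t>>>>

[professor [[Sam city] idea]] is required to be <e,t>. professor : e cannot yield <e,t> as functor, so [[Sam city] idea] : <e,<e,t>>.
[[Sam city] idea] is required to be <e,<e,t>>. idea : <t,e> cannot yield <e,<e,t>> as functor, so [Sam city] : <<t,e>,<e,<e,t>>>.
[Sam city] is required to be <<t,e>,<e,<e,t>>>. city : <e,e> cannot yield <<t,e>,<e,<e,t>>> as functor, so Sam : <<e,e>,<<t,e>,<e,<e,t>>>>.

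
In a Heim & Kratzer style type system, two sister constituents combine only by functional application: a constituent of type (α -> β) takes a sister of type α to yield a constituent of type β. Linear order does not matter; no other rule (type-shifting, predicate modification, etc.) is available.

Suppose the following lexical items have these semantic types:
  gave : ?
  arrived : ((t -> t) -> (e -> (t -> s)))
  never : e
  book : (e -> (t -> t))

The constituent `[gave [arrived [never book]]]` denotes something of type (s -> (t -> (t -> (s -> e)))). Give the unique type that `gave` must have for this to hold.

((e -> (t -> s)) -> (s -> (t -> (t -> (s -> e)))))

At [gave [arrived [never book]]] (required: (s -> (t -> (t -> (s -> e))))): [arrived [never book]] is (e -> (t -> s)), which is not a function with range (s -> (t -> (t -> (s -> e)))); hence gave is the functor — type ((e -> (t -> s)) -> (s -> (t -> (t -> (s -> e))))).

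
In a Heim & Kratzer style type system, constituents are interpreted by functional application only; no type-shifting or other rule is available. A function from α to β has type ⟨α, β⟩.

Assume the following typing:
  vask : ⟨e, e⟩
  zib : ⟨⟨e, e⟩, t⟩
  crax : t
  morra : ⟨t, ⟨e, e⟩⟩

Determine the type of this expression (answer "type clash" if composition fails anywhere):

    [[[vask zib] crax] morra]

type clash

[vask zib] — zib of type ⟨⟨e, e⟩, t⟩ combines with vask of type ⟨e, e⟩: type t.
At [[vask zib] crax]: neither t nor t can take the other as argument; the node is ill-typed.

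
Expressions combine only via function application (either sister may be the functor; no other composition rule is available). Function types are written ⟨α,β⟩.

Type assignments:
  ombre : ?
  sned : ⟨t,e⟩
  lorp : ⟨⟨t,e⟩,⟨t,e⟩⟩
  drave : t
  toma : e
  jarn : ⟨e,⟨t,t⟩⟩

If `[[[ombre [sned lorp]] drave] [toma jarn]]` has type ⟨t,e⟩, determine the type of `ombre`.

At [[[ombre [sned lorp]] drave] [toma jarn]] (required: ⟨t,e⟩): [toma jarn] is ⟨t,t⟩, which is not a function with range ⟨t,e⟩; hence [[ombre [sned lorp]] drave] is the functor — type ⟨⟨t,t⟩,⟨t,e⟩⟩.
At [[ombre [sned lorp]] drave] (required: ⟨⟨t,t⟩,⟨t,e⟩⟩): drave is t, which is not a function with range ⟨⟨t,t⟩,⟨t,e⟩⟩; hence [ombre [sned lorp]] is the functor — type ⟨t,⟨⟨t,t⟩,⟨t,e⟩⟩⟩.
At [ombre [sned lorp]] (required: ⟨t,⟨⟨t,t⟩,⟨t,e⟩⟩⟩): [sned lorp] is ⟨t,e⟩, which is not a function with range ⟨t,⟨⟨t,t⟩,⟨t,e⟩⟩⟩; hence ombre is the functor — type ⟨⟨t,e⟩,⟨t,⟨⟨t,t⟩,⟨t,e⟩⟩⟩⟩.

⟨⟨t,e⟩,⟨t,⟨⟨t,t⟩,⟨t,e⟩⟩⟩⟩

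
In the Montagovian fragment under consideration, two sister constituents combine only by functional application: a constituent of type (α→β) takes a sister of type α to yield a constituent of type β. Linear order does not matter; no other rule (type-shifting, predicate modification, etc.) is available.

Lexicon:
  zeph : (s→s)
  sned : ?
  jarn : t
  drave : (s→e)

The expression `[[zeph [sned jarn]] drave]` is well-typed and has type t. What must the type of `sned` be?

[[zeph [sned jarn]] drave] must have type t. The sister drave has type (s→e); that is not a function onto t, so [zeph [sned jarn]] must be the functor, of type ((s→e)→t).
[zeph [sned jarn]] must have type ((s→e)→t). The sister zeph has type (s→s); that is not a function onto ((s→e)→t), so [sned jarn] must be the functor, of type ((s→s)→((s→e)→t)).
[sned jarn] must have type ((s→s)→((s→e)→t)). The sister jarn has type t; that is not a function onto ((s→s)→((s→e)→t)), so sned must be the functor, of type (t→((s→s)→((s→e)→t))).

(t→((s→s)→((s→e)→t)))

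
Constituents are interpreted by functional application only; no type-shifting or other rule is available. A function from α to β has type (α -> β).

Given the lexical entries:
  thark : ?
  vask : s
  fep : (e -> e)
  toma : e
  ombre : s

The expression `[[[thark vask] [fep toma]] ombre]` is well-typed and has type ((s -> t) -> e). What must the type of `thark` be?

(s -> (e -> (s -> ((s -> t) -> e))))

[[[thark vask] [fep toma]] ombre] must have type ((s -> t) -> e). The sister ombre has type s; that is not a function onto ((s -> t) -> e), so [[thark vask] [fep toma]] must be the functor, of type (s -> ((s -> t) -> e)).
[[thark vask] [fep toma]] must have type (s -> ((s -> t) -> e)). The sister [fep toma] has type e; that is not a function onto (s -> ((s -> t) -> e)), so [thark vask] must be the functor, of type (e -> (s -> ((s -> t) -> e))).
[thark vask] must have type (e -> (s -> ((s -> t) -> e))). The sister vask has type s; that is not a function onto (e -> (s -> ((s -> t) -> e))), so thark must be the functor, of type (s -> (e -> (s -> ((s -> t) -> e)))).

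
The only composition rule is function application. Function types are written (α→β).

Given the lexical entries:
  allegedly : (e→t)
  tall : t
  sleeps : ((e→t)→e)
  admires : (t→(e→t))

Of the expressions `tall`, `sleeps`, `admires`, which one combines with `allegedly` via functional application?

sleeps

tall : t — no; allegedly wants e, and tall wants nothing (atomic).
sleeps — combines: sleeps : ((e→t)→e) takes allegedly : (e→t) as argument, giving e.
admires : (t→(e→t)) — no; allegedly wants e, and admires wants t.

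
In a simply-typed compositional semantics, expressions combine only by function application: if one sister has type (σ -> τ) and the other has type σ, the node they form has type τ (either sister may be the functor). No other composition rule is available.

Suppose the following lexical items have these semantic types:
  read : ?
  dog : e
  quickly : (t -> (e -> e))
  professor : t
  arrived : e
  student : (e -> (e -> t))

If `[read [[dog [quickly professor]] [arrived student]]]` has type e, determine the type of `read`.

For [read [[dog [quickly professor]] [arrived student]]] to have type e with [[dog [quickly professor]] [arrived student]] of type t, read must be the function: read : (t -> e).

(t -> e)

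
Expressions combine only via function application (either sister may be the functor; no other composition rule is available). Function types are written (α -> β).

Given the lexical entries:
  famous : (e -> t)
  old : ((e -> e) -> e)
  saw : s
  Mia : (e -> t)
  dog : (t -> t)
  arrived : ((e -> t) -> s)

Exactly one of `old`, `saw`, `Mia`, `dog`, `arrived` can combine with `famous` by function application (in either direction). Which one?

arrived

old : ((e -> e) -> e) — does not combine with famous.
saw : s — does not combine with famous.
Mia : (e -> t) — does not combine with famous.
dog : (t -> t) — does not combine with famous.
arrived — combines: arrived : ((e -> t) -> s) takes famous : (e -> t) as argument, giving s.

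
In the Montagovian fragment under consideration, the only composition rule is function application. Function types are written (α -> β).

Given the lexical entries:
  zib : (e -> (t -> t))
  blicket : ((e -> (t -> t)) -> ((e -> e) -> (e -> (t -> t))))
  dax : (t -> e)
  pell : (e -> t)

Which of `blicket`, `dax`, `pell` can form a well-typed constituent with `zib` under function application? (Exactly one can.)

blicket — combines: blicket : ((e -> (t -> t)) -> ((e -> e) -> (e -> (t -> t)))) takes zib : (e -> (t -> t)) as argument, giving ((e -> e) -> (e -> (t -> t))).
dax : (t -> e) — no; zib wants e, and dax wants t.
pell : (e -> t) — no; zib wants e, and pell wants e.

blicket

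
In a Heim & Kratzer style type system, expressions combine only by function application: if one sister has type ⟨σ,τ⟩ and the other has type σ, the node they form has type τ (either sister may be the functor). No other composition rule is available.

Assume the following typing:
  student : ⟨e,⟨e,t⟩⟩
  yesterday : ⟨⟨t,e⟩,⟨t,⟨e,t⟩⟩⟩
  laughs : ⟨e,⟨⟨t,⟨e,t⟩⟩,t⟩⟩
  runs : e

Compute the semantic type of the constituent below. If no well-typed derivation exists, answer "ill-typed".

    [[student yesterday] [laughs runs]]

[student yesterday]: ⟨e,⟨e,t⟩⟩ with ⟨⟨t,e⟩,⟨t,⟨e,t⟩⟩⟩ — neither is a function whose domain matches the other; composition fails here.

ill-typed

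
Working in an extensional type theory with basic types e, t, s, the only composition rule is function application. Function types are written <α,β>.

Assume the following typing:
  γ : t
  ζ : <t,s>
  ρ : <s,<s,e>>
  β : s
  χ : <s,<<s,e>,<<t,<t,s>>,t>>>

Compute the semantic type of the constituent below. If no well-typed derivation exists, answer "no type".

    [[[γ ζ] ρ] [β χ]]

[γ ζ]: <t,s> applied to t yields s.
[[γ ζ] ρ]: <s,<s,e>> applied to s yields <s,e>.
[β χ]: <s,<<s,e>,<<t,<t,s>>,t>>> applied to s yields <<s,e>,<<t,<t,s>>,t>>.
[[[γ ζ] ρ] [β χ]]: <<s,e>,<<t,<t,s>>,t>> applied to <s,e> yields <<t,<t,s>>,t>.

<<t,<t,s>>,t>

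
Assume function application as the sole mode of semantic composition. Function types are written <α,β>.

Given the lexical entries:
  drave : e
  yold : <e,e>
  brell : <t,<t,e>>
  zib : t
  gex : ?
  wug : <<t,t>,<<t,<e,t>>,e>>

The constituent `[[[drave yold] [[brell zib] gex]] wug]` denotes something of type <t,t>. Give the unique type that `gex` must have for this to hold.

<<t,e>,<e,<<<t,t>,<<t,<e,t>>,e>>,<t,t>>>>

[[[drave yold] [[brell zib] gex]] wug] must have type <t,t>. The sister wug has type <<t,t>,<<t,<e,t>>,e>>; that is not a function onto <t,t>, so [[drave yold] [[brell zib] gex]] must be the functor, of type <<<t,t>,<<t,<e,t>>,e>>,<t,t>>.
[[drave yold] [[brell zib] gex]] must have type <<<t,t>,<<t,<e,t>>,e>>,<t,t>>. The sister [drave yold] has type e; that is not a function onto <<<t,t>,<<t,<e,t>>,e>>,<t,t>>, so [[brell zib] gex] must be the functor, of type <e,<<<t,t>,<<t,<e,t>>,e>>,<t,t>>>.
[[brell zib] gex] must have type <e,<<<t,t>,<<t,<e,t>>,e>>,<t,t>>>. The sister [brell zib] has type <t,e>; that is not a function onto <e,<<<t,t>,<<t,<e,t>>,e>>,<t,t>>>, so gex must be the functor, of type <<t,e>,<e,<<<t,t>,<<t,<e,t>>,e>>,<t,t>>>>.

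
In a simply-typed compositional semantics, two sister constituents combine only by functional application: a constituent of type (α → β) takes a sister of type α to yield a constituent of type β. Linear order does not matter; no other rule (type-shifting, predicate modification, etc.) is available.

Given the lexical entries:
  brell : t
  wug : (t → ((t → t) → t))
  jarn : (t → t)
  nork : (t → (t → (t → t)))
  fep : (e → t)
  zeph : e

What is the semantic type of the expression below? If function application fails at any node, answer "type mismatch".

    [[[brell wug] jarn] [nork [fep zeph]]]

[brell wug]: wug is (t → ((t → t) → t)), brell is t; result ((t → t) → t).
[[brell wug] jarn]: [brell wug] is ((t → t) → t), jarn is (t → t); result t.
[fep zeph]: fep is (e → t), zeph is e; result t.
[nork [fep zeph]]: nork is (t → (t → (t → t))), [fep zeph] is t; result (t → (t → t)).
[[[brell wug] jarn] [nork [fep zeph]]]: [nork [fep zeph]] is (t → (t → t)), [[brell wug] jarn] is t; result (t → t).

(t → t)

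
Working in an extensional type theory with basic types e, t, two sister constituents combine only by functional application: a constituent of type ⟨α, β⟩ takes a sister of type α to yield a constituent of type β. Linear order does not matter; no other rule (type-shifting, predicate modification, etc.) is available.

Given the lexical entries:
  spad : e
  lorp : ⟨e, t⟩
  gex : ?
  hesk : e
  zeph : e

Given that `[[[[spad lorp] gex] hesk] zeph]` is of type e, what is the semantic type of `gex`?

At [[[[spad lorp] gex] hesk] zeph] (required: e): zeph is e, which is not a function with range e; hence [[[spad lorp] gex] hesk] is the functor — type ⟨e, e⟩.
At [[[spad lorp] gex] hesk] (required: ⟨e, e⟩): hesk is e, which is not a function with range ⟨e, e⟩; hence [[spad lorp] gex] is the functor — type ⟨e, ⟨e, e⟩⟩.
At [[spad lorp] gex] (required: ⟨e, ⟨e, e⟩⟩): [spad lorp] is t, which is not a function with range ⟨e, ⟨e, e⟩⟩; hence gex is the functor — type ⟨t, ⟨e, ⟨e, e⟩⟩⟩.

⟨t, ⟨e, ⟨e, e⟩⟩⟩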